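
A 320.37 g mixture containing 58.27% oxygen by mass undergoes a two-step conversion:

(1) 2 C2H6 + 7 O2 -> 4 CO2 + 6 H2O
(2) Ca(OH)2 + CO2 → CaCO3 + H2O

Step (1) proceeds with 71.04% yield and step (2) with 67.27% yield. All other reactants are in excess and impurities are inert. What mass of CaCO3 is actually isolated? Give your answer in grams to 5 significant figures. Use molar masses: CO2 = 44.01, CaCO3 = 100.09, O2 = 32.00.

159.45 g

Pure O2 = 320.37 × 0.5827 = 186.680 g.
n(O2) = 186.680 / 32.00 = 5.83374 mol.
Step 1 (O2:CO2 = 7:4): theoretical n(CO2) = 3.33356 mol; at 71.04% yield, n(CO2) = 2.36816 mol.
Step 2 (CO2:CaCO3 = 1:1): theoretical n(CaCO3) = 2.36816 mol, so theoretical mass = 2.36816 × 100.09 = 237.030 g.
At 67.27% yield, actual mass of CaCO3 = 237.030 × 0.6727 = 159.450 g.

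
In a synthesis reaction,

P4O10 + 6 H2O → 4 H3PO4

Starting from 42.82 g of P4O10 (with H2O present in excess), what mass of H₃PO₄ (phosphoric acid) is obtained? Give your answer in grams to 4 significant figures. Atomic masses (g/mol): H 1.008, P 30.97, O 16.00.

59.13 g

M(P4O10) = 4(30.97) + 10(16.00) = 283.88 g/mol.
M(H3PO4) = 3(1.008) + 30.97 + 4(16.00) = 97.994 g/mol.
n(P4O10) = 42.820 g / 283.88 g/mol = 0.15084 mol.
From the equation the P4O10:H3PO4 mole ratio is 1:4, so n(H3PO4) = 0.15084 × 4/1 = 0.60335 mol.
Mass of H3PO4 = 0.60335 mol × 97.994 g/mol = 59.125 g.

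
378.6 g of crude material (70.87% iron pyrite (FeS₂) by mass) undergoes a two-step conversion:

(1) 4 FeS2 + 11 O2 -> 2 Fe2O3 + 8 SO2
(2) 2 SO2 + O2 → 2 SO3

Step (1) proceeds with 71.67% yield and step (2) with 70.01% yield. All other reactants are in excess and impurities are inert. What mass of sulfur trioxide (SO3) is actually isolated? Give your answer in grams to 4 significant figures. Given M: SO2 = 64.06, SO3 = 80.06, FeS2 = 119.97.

179.7 g

Pure FeS2 = 378.6 × 0.7087 = 268.31 g.
n(FeS2) = 268.31 / 119.97 = 2.2365 mol.
Step 1 (FeS2:SO2 = 4:8): theoretical n(SO2) = 4.4730 mol; at 71.67% yield, n(SO2) = 3.2058 mol.
Step 2 (SO2:SO3 = 2:2): theoretical n(SO3) = 3.2058 mol, so theoretical mass = 3.2058 × 80.06 = 256.66 g.
At 70.01% yield, actual mass of SO3 = 256.66 × 0.7001 = 179.69 g.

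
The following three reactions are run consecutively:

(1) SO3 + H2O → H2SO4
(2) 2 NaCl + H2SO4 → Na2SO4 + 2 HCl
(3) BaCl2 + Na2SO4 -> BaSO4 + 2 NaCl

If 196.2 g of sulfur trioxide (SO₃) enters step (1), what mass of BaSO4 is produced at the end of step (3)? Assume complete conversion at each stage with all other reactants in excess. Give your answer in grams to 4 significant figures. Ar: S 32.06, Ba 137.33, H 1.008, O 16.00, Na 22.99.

572.0 g

M(SO3) = 32.06 + 3(16.00) = 80.06 g/mol.
M(BaSO4) = 137.33 + 32.06 + 4(16.00) = 233.39 g/mol.
n(SO3) = 196.2 / 80.06 = 2.4507 mol.
Reaction (1): SO3→H2SO4 ratio 1:1 ⇒ n(H2SO4) = 2.4507 mol.
Reaction (2): H2SO4→Na2SO4 ratio 1:1 ⇒ n(Na2SO4) = 2.4507 mol.
Reaction (3): Na2SO4→BaSO4 ratio 1:1 ⇒ n(BaSO4) = 2.4507 mol.
Mass of BaSO4 = 2.4507 × 233.39 = 571.96 g.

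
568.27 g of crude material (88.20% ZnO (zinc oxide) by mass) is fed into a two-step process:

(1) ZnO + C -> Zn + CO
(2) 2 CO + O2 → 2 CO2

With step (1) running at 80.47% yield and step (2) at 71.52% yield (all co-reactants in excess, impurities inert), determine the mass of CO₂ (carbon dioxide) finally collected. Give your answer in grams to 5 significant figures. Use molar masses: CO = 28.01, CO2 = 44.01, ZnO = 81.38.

156.00 g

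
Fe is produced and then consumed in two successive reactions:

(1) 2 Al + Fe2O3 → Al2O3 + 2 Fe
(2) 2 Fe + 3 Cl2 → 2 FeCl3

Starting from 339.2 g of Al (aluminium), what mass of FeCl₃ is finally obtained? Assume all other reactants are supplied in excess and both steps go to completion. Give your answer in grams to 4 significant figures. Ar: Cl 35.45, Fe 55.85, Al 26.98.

M(Al) = 26.98 g/mol.
M(FeCl3) = 55.85 + 3(35.45) = 162.20 g/mol.
n(Al) = 339.20 / 26.98 = 12.572 mol.
Step 1 gives a 2:2 ratio of Al to Fe, so n(Fe) = 12.572 mol.
In step 2 the Fe:FeCl3 ratio is 2:2, so n(FeCl3) = 12.572 mol.
Mass of FeCl3 = 12.572 × 162.20 = 2039.2 g.

2039 g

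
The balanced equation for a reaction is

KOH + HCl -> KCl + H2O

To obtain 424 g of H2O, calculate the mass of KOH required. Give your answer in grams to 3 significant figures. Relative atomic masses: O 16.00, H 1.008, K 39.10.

1320 g

M(H2O) = 2(1.008) + 16.00 = 18.016 g/mol.
M(KOH) = 39.10 + 16.00 + 1.008 = 56.108 g/mol.
n(H2O) = 424.0 g / 18.016 g/mol = 23.53 mol.
From the equation the H2O:KOH mole ratio is 1:1, so n(KOH) = 23.53 × 1/1 = 23.53 mol.
Mass of KOH = 23.53 mol × 56.108 g/mol = 1320 g.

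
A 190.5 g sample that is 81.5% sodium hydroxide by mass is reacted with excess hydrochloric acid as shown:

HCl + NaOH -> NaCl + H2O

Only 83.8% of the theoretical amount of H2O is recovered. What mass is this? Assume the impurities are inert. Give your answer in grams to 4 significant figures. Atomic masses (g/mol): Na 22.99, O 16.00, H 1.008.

58.60 g

Pure NaOH available = 190.5 g × 0.815 = 155.26 g.
M(NaOH) = 22.99 + 16.00 + 1.008 = 39.998 g/mol.
M(H2O) = 2(1.008) + 16.00 = 18.016 g/mol.
n(NaOH) = 155.26 g / 39.998 g/mol = 3.8816 mol.
From the equation the NaOH:H2O mole ratio is 1:1, so n(H2O) = 3.8816 × 1/1 = 3.8816 mol.
Mass of H2O = 3.8816 mol × 18.016 g/mol = 69.931 g.
Actual mass collected = 69.931 g × 0.838 = 58.603 g.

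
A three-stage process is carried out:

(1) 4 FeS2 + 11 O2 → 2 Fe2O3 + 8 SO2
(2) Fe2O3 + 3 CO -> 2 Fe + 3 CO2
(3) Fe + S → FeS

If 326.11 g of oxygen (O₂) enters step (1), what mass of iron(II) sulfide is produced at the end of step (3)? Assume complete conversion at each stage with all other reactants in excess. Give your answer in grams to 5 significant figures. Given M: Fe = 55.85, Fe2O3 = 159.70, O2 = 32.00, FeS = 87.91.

n(O2) = 326.11 / 32.00 = 10.1909 mol.
Reaction (1): O2→Fe2O3 ratio 11:2 ⇒ n(Fe2O3) = 1.85290 mol.
Reaction (2): Fe2O3→Fe ratio 1:2 ⇒ n(Fe) = 3.70580 mol.
Reaction (3): Fe→FeS ratio 1:1 ⇒ n(FeS) = 3.70580 mol.
Mass of FeS = 3.70580 × 87.91 = 325.776 g.

325.78 g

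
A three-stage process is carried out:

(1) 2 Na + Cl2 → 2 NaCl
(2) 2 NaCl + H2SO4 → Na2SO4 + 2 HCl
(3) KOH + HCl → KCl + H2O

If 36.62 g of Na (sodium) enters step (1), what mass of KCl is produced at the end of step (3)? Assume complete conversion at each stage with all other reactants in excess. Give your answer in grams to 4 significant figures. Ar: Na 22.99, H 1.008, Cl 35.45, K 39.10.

118.7 g

M(Na) = 22.99 g/mol.
M(KCl) = 39.10 + 35.45 = 74.55 g/mol.
n(Na) = 36.62 / 22.99 = 1.5929 mol.
Reaction (1): Na→NaCl ratio 2:2 ⇒ n(NaCl) = 1.5929 mol.
Reaction (2): NaCl→HCl ratio 2:2 ⇒ n(HCl) = 1.5929 mol.
Reaction (3): HCl→KCl ratio 1:1 ⇒ n(KCl) = 1.5929 mol.
Mass of KCl = 1.5929 × 74.55 = 118.75 g.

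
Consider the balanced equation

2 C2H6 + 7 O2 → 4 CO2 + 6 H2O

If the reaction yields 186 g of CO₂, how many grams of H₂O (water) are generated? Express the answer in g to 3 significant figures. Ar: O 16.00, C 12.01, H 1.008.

M(CO2) = 12.01 + 2(16.00) = 44.01 g/mol.
M(H2O) = 2(1.008) + 16.00 = 18.016 g/mol.
n(CO2) = 186.0 g / 44.01 g/mol = 4.226 mol.
From the equation the CO2:H2O mole ratio is 4:6, so n(H2O) = 4.226 × 6/4 = 6.339 mol.
Mass of H2O = 6.339 mol × 18.016 g/mol = 114.2 g.

114 g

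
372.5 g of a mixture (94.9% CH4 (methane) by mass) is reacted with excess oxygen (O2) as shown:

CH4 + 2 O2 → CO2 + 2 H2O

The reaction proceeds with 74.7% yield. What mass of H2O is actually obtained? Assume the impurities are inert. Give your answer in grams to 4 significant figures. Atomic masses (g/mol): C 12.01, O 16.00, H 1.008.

Pure CH4 available = 372.5 g × 0.949 = 353.50 g.
M(CH4) = 12.01 + 4(1.008) = 16.042 g/mol.
M(H2O) = 2(1.008) + 16.00 = 18.016 g/mol.
n(CH4) = 353.50 g / 16.042 g/mol = 22.036 mol.
From the equation the CH4:H2O mole ratio is 1:2, so n(H2O) = 22.036 × 2/1 = 44.072 mol.
Mass of H2O = 44.072 mol × 18.016 g/mol = 794.00 g.
Actual mass collected = 794.00 g × 0.747 = 593.12 g.

593.1 g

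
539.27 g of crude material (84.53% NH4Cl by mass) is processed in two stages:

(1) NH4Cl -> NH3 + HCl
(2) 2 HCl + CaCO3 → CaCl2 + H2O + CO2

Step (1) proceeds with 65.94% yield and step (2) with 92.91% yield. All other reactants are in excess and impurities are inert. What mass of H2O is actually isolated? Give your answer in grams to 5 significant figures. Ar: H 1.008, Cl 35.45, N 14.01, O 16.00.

Pure NH4Cl = 539.27 × 0.8453 = 455.845 g.
M(NH4Cl) = 14.01 + 4(1.008) + 35.45 = 53.492 g/mol.
M(H2O) = 2(1.008) + 16.00 = 18.016 g/mol.
n(NH4Cl) = 455.845 / 53.492 = 8.52174 mol.
Step 1 (NH4Cl:HCl = 1:1): theoretical n(HCl) = 8.52174 mol; at 65.94% yield, n(HCl) = 5.61924 mol.
Step 2 (HCl:H2O = 2:1): theoretical n(H2O) = 2.80962 mol, so theoretical mass = 2.80962 × 18.016 = 50.6181 g.
At 92.91% yield, actual mass of H2O = 50.6181 × 0.9291 = 47.0293 g.

47.029 g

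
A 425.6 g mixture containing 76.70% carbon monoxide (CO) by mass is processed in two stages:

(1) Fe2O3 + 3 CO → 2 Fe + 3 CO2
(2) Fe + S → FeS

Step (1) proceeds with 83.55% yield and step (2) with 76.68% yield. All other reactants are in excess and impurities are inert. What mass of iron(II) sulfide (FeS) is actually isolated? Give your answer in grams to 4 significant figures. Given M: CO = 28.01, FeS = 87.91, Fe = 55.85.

437.6 g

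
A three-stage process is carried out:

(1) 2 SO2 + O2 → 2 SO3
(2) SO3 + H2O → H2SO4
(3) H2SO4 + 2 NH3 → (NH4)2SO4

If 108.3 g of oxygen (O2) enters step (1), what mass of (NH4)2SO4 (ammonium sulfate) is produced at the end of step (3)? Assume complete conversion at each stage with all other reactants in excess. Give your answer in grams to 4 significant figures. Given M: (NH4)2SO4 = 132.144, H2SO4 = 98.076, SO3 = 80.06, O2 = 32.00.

894.4 g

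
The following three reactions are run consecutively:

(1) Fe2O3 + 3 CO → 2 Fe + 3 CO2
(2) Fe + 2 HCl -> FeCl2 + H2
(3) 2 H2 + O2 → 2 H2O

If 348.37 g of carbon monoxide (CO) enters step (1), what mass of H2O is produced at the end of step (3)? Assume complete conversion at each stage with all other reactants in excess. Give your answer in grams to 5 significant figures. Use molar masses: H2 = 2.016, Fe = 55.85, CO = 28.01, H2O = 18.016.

n(CO) = 348.37 / 28.01 = 12.4373 mol.
Reaction (1): CO→Fe ratio 3:2 ⇒ n(Fe) = 8.29156 mol.
Reaction (2): Fe→H2 ratio 1:1 ⇒ n(H2) = 8.29156 mol.
Reaction (3): H2→H2O ratio 2:2 ⇒ n(H2O) = 8.29156 mol.
Mass of H2O = 8.29156 × 18.016 = 149.381 g.

149.38 g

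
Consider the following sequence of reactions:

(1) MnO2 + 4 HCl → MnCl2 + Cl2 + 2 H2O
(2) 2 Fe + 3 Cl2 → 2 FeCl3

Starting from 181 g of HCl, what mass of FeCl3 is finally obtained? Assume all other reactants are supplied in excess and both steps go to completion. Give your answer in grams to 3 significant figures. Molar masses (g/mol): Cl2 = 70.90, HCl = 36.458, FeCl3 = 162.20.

n(HCl) = 181.0 / 36.458 = 4.965 mol.
Step 1 gives a 4:1 ratio of HCl to Cl2, so n(Cl2) = 1.241 mol.
In step 2 the Cl2:FeCl3 ratio is 3:2, so n(FeCl3) = 0.8274 mol.
Mass of FeCl3 = 0.8274 × 162.20 = 134.2 g.

134 g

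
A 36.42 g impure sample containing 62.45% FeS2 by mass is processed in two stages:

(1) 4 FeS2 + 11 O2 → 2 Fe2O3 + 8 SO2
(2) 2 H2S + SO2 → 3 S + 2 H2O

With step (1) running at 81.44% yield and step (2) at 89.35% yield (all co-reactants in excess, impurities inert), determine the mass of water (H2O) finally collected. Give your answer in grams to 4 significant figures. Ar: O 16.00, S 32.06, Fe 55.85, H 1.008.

Pure FeS2 = 36.42 × 0.6245 = 22.744 g.
M(FeS2) = 55.85 + 2(32.06) = 119.97 g/mol.
M(H2O) = 2(1.008) + 16.00 = 18.016 g/mol.
n(FeS2) = 22.744 / 119.97 = 0.18958 mol.
Step 1 (FeS2:SO2 = 4:8): theoretical n(SO2) = 0.37917 mol; at 81.44% yield, n(SO2) = 0.30879 mol.
Step 2 (SO2:H2O = 1:2): theoretical n(H2O) = 0.61759 mol, so theoretical mass = 0.61759 × 18.016 = 11.126 g.
At 89.35% yield, actual mass of H2O = 11.126 × 0.8935 = 9.9415 g.

9.941 g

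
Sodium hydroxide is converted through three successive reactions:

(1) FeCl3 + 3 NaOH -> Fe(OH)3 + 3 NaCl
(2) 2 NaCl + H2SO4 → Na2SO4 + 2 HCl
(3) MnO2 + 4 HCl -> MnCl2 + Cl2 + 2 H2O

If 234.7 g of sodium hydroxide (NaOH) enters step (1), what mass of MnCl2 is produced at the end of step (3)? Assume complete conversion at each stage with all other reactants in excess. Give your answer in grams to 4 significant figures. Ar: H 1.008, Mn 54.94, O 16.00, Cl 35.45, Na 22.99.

M(NaOH) = 22.99 + 16.00 + 1.008 = 39.998 g/mol.
M(MnCl2) = 54.94 + 2(35.45) = 125.84 g/mol.
n(NaOH) = 234.7 / 39.998 = 5.8678 mol.
Reaction (1): NaOH→NaCl ratio 3:3 ⇒ n(NaCl) = 5.8678 mol.
Reaction (2): NaCl→HCl ratio 2:2 ⇒ n(HCl) = 5.8678 mol.
Reaction (3): HCl→MnCl2 ratio 4:1 ⇒ n(MnCl2) = 1.4669 mol.
Mass of MnCl2 = 1.4669 × 125.84 = 184.60 g.

184.6 g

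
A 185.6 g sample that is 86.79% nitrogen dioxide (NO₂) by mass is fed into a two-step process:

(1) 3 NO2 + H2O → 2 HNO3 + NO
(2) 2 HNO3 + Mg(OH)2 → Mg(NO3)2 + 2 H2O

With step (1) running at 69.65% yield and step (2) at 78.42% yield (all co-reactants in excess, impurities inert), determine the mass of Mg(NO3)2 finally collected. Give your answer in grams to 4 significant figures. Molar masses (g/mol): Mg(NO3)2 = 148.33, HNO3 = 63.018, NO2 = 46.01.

Pure NO2 = 185.6 × 0.8679 = 161.08 g.
n(NO2) = 161.08 / 46.01 = 3.5010 mol.
Step 1 (NO2:HNO3 = 3:2): theoretical n(HNO3) = 2.3340 mol; at 69.65% yield, n(HNO3) = 1.6256 mol.
Step 2 (HNO3:Mg(NO3)2 = 2:1): theoretical n(Mg(NO3)2) = 0.81282 mol, so theoretical mass = 0.81282 × 148.33 = 120.57 g.
At 78.42% yield, actual mass of Mg(NO3)2 = 120.57 × 0.7842 = 94.548 g.

94.55 g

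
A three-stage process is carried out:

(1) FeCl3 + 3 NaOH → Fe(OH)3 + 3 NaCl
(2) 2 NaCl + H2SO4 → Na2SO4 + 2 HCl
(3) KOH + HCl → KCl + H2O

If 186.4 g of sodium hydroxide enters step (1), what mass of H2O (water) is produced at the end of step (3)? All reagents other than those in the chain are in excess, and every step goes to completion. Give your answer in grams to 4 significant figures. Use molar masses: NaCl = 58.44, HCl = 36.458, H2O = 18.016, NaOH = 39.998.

83.96 g

n(NaOH) = 186.4 / 39.998 = 4.6602 mol.
Reaction (1): NaOH→NaCl ratio 3:3 ⇒ n(NaCl) = 4.6602 mol.
Reaction (2): NaCl→HCl ratio 2:2 ⇒ n(HCl) = 4.6602 mol.
Reaction (3): HCl→H2O ratio 1:1 ⇒ n(H2O) = 4.6602 mol.
Mass of H2O = 4.6602 × 18.016 = 83.959 g.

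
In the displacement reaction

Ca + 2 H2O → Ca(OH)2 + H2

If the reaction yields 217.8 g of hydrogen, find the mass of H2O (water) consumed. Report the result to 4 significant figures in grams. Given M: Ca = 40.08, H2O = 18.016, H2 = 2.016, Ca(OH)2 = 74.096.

n(H2) = 217.80 g / 2.016 g/mol = 108.04 mol.
From the equation the H2:H2O mole ratio is 1:2, so n(H2O) = 108.04 × 2/1 = 216.07 mol.
Mass of H2O = 216.07 mol × 18.016 g/mol = 3892.7 g.

3893 g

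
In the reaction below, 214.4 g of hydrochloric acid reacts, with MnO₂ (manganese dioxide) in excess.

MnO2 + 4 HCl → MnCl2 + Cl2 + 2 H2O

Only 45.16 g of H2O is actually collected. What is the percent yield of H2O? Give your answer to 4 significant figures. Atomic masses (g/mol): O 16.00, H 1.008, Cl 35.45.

M(HCl) = 1.008 + 35.45 = 36.458 g/mol.
M(H2O) = 2(1.008) + 16.00 = 18.016 g/mol.
n(HCl) = 214.40 g / 36.458 g/mol = 5.8807 mol.
From the equation the HCl:H2O mole ratio is 4:2, so n(H2O) = 5.8807 × 2/4 = 2.9404 mol.
Mass of H2O = 2.9404 mol × 18.016 g/mol = 52.974 g.
This is the theoretical yield. Percent yield = 45.16 g / 52.974 g × 100% = 85.250%.

85.25 %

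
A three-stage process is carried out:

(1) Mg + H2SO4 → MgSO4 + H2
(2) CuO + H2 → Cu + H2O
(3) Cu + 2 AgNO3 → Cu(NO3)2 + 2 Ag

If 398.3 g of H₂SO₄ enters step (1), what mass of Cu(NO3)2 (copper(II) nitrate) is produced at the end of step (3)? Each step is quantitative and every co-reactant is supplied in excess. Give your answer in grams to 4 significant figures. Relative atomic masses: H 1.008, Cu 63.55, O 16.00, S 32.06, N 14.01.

761.7 g

M(H2SO4) = 2(1.008) + 32.06 + 4(16.00) = 98.076 g/mol.
M(Cu(NO3)2) = 63.55 + 2(14.01) + 6(16.00) = 187.57 g/mol.
n(H2SO4) = 398.3 / 98.076 = 4.0611 mol.
Reaction (1): H2SO4→H2 ratio 1:1 ⇒ n(H2) = 4.0611 mol.
Reaction (2): H2→Cu ratio 1:1 ⇒ n(Cu) = 4.0611 mol.
Reaction (3): Cu→Cu(NO3)2 ratio 1:1 ⇒ n(Cu(NO3)2) = 4.0611 mol.
Mass of Cu(NO3)2 = 4.0611 × 187.57 = 761.75 g.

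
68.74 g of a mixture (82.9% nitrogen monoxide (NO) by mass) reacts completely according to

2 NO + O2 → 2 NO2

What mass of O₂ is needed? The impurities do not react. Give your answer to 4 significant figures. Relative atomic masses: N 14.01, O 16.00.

Mass of pure NO = 68.74 g × 0.829 = 56.985 g.
M(NO) = 14.01 + 16.00 = 30.01 g/mol.
M(O2) = 2(16.00) = 32.00 g/mol.
n(NO) = 56.985 g / 30.01 g/mol = 1.8989 mol.
From the equation the NO:O2 mole ratio is 2:1, so n(O2) = 1.8989 × 1/2 = 0.94944 mol.
Mass of O2 = 0.94944 mol × 32.00 g/mol = 30.382 g.

30.38 g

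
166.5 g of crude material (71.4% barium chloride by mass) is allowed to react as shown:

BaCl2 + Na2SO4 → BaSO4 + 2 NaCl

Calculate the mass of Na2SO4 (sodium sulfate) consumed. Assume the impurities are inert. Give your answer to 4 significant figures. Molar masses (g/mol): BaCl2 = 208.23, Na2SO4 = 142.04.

81.09 g

Mass of pure BaCl2 = 166.5 g × 0.714 = 118.88 g.
n(BaCl2) = 118.88 g / 208.23 g/mol = 0.57091 mol.
From the equation the BaCl2:Na2SO4 mole ratio is 1:1, so n(Na2SO4) = 0.57091 × 1/1 = 0.57091 mol.
Mass of Na2SO4 = 0.57091 mol × 142.04 g/mol = 81.092 g.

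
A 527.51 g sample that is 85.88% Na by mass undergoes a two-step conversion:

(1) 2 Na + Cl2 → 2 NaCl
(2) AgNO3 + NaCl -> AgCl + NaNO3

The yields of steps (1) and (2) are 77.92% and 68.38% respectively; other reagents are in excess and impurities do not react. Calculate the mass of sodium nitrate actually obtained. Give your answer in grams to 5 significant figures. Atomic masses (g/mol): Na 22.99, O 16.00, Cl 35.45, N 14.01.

892.44 g

Pure Na = 527.51 × 0.8588 = 453.026 g.
M(Na) = 22.99 g/mol.
M(NaNO3) = 22.99 + 14.01 + 3(16.00) = 85.00 g/mol.
n(Na) = 453.026 / 22.99 = 19.7053 mol.
Step 1 (Na:NaCl = 2:2): theoretical n(NaCl) = 19.7053 mol; at 77.92% yield, n(NaCl) = 15.3544 mol.
Step 2 (NaCl:NaNO3 = 1:1): theoretical n(NaNO3) = 15.3544 mol, so theoretical mass = 15.3544 × 85.00 = 1305.12 g.
At 68.38% yield, actual mass of NaNO3 = 1305.12 × 0.6838 = 892.443 g.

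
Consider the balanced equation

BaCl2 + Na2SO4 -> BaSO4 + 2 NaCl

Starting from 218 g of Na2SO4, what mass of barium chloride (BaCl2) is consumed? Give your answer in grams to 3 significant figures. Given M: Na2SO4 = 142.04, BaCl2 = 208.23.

320 g

n(Na2SO4) = 218.0 g / 142.04 g/mol = 1.535 mol.
From the equation the Na2SO4:BaCl2 mole ratio is 1:1, so n(BaCl2) = 1.535 × 1/1 = 1.535 mol.
Mass of BaCl2 = 1.535 mol × 208.23 g/mol = 319.6 g.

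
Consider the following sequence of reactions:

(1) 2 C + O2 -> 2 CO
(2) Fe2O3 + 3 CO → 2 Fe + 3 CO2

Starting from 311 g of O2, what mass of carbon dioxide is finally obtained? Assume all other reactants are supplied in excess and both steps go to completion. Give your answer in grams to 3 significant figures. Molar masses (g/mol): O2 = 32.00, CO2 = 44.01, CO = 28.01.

n(O2) = 311.0 / 32.00 = 9.719 mol.
Step 1 gives a 1:2 ratio of O2 to CO, so n(CO) = 19.44 mol.
In step 2 the CO:CO2 ratio is 3:3, so n(CO2) = 19.44 mol.
Mass of CO2 = 19.44 × 44.01 = 855.4 g.

855 g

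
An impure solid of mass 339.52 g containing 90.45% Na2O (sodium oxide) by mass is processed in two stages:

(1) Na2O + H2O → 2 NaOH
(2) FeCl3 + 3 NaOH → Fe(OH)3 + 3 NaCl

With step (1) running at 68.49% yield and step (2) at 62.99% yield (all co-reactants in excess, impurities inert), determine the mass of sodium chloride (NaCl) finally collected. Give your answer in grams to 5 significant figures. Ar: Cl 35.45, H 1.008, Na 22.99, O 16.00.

Pure Na2O = 339.52 × 0.9045 = 307.096 g.
M(Na2O) = 2(22.99) + 16.00 = 61.98 g/mol.
M(NaCl) = 22.99 + 35.45 = 58.44 g/mol.
n(Na2O) = 307.096 / 61.98 = 4.95476 mol.
Step 1 (Na2O:NaOH = 1:2): theoretical n(NaOH) = 9.90951 mol; at 68.49% yield, n(NaOH) = 6.78703 mol.
Step 2 (NaOH:NaCl = 3:3): theoretical n(NaCl) = 6.78703 mol, so theoretical mass = 6.78703 × 58.44 = 396.634 g.
At 62.99% yield, actual mass of NaCl = 396.634 × 0.6299 = 249.840 g.

249.84 g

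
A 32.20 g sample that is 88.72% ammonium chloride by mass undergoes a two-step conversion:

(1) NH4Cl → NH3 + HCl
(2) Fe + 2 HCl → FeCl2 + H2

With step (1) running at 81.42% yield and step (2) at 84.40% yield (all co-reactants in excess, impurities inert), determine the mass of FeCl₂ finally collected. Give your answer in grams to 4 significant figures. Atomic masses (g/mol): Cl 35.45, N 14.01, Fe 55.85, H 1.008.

23.26 g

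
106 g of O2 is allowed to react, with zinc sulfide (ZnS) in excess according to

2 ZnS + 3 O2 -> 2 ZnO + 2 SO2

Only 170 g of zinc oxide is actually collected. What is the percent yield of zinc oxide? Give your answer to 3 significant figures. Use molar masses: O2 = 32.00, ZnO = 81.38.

94.6 %

n(O2) = 106.0 g / 32.00 g/mol = 3.312 mol.
From the equation the O2:ZnO mole ratio is 3:2, so n(ZnO) = 3.312 × 2/3 = 2.208 mol.
Mass of ZnO = 2.208 mol × 81.38 g/mol = 179.7 g.
This is the theoretical yield. Percent yield = 170 g / 179.7 g × 100% = 94.59%.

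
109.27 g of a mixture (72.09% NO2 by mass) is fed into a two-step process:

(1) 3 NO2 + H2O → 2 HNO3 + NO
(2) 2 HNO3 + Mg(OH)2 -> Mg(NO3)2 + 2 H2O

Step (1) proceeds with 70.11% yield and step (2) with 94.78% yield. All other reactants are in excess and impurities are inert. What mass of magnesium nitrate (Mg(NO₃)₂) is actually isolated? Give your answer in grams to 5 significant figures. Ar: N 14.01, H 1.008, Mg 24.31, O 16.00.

56.251 g

Pure NO2 = 109.27 × 0.7209 = 78.7727 g.
M(NO2) = 14.01 + 2(16.00) = 46.01 g/mol.
M(Mg(NO3)2) = 24.31 + 2(14.01) + 6(16.00) = 148.33 g/mol.
n(NO2) = 78.7727 / 46.01 = 1.71208 mol.
Step 1 (NO2:HNO3 = 3:2): theoretical n(HNO3) = 1.14139 mol; at 70.11% yield, n(HNO3) = 0.800226 mol.
Step 2 (HNO3:Mg(NO3)2 = 2:1): theoretical n(Mg(NO3)2) = 0.400113 mol, so theoretical mass = 0.400113 × 148.33 = 59.3487 g.
At 94.78% yield, actual mass of Mg(NO3)2 = 59.3487 × 0.9478 = 56.2507 g.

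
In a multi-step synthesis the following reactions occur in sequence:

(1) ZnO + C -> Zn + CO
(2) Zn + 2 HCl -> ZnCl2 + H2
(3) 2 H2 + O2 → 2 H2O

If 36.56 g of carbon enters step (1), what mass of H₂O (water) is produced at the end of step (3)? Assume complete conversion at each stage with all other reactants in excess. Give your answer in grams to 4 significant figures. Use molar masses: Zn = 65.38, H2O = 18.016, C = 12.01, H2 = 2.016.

n(C) = 36.56 / 12.01 = 3.0441 mol.
Reaction (1): C→Zn ratio 1:1 ⇒ n(Zn) = 3.0441 mol.
Reaction (2): Zn→H2 ratio 1:1 ⇒ n(H2) = 3.0441 mol.
Reaction (3): H2→H2O ratio 2:2 ⇒ n(H2O) = 3.0441 mol.
Mass of H2O = 3.0441 × 18.016 = 54.843 g.

54.84 g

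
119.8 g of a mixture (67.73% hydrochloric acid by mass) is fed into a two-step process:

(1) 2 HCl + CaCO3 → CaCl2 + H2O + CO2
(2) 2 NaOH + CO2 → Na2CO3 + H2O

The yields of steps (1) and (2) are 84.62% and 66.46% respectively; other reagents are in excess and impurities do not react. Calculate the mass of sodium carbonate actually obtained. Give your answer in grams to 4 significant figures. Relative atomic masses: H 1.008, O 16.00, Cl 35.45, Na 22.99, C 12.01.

66.33 g

Pure HCl = 119.8 × 0.6773 = 81.141 g.
M(HCl) = 1.008 + 35.45 = 36.458 g/mol.
M(Na2CO3) = 2(22.99) + 12.01 + 3(16.00) = 105.99 g/mol.
n(HCl) = 81.141 / 36.458 = 2.2256 mol.
Step 1 (HCl:CO2 = 2:1): theoretical n(CO2) = 1.1128 mol; at 84.62% yield, n(CO2) = 0.94165 mol.
Step 2 (CO2:Na2CO3 = 1:1): theoretical n(Na2CO3) = 0.94165 mol, so theoretical mass = 0.94165 × 105.99 = 99.805 g.
At 66.46% yield, actual mass of Na2CO3 = 99.805 × 0.6646 = 66.331 g.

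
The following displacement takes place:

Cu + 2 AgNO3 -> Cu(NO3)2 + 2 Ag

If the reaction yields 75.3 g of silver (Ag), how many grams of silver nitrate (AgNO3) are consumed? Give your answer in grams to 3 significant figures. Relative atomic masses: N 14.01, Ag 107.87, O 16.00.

M(Ag) = 107.87 g/mol.
M(AgNO3) = 107.87 + 14.01 + 3(16.00) = 169.88 g/mol.
n(Ag) = 75.30 g / 107.87 g/mol = 0.6981 mol.
From the equation the Ag:AgNO3 mole ratio is 2:2, so n(AgNO3) = 0.6981 × 2/2 = 0.6981 mol.
Mass of AgNO3 = 0.6981 mol × 169.88 g/mol = 118.6 g.

119 g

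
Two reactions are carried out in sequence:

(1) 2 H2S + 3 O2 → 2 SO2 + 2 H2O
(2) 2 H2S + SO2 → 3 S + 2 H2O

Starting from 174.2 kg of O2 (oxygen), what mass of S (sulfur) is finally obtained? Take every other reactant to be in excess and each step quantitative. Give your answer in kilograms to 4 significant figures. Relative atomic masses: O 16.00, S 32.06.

M(O2) = 2(16.00) = 32.00 g/mol.
M(S) = 32.06 g/mol.
174.2 kg = 174200 g.
n(O2) = 174200 / 32.00 = 5443.8 mol.
Step 1 gives a 3:2 ratio of O2 to SO2, so n(SO2) = 3629.2 mol.
In step 2 the SO2:S ratio is 1:3, so n(S) = 10888 mol.
Mass of S = 10888 × 32.06 = 349050 g = 349.1 kg.

349.1 kg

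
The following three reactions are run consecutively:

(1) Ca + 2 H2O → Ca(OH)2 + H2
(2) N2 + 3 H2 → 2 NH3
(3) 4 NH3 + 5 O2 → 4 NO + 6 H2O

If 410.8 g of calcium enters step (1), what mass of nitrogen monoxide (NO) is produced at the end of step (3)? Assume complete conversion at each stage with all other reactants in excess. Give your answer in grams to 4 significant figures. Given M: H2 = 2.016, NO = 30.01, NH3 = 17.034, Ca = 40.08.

205.1 g

n(Ca) = 410.8 / 40.08 = 10.250 mol.
Reaction (1): Ca→H2 ratio 1:1 ⇒ n(H2) = 10.250 mol.
Reaction (2): H2→NH3 ratio 3:2 ⇒ n(NH3) = 6.8330 mol.
Reaction (3): NH3→NO ratio 4:4 ⇒ n(NO) = 6.8330 mol.
Mass of NO = 6.8330 × 30.01 = 205.06 g.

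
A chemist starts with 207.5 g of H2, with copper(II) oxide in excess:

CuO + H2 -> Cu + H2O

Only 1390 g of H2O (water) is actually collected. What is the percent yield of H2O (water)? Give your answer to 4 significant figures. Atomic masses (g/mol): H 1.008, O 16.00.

74.96 %

M(H2) = 2(1.008) = 2.016 g/mol.
M(H2O) = 2(1.008) + 16.00 = 18.016 g/mol.
n(H2) = 207.50 g / 2.016 g/mol = 102.93 mol.
From the equation the H2:H2O mole ratio is 1:1, so n(H2O) = 102.93 × 1/1 = 102.93 mol.
Mass of H2O = 102.93 mol × 18.016 g/mol = 1854.3 g.
This is the theoretical yield. Percent yield = 1390 g / 1854.3 g × 100% = 74.960%.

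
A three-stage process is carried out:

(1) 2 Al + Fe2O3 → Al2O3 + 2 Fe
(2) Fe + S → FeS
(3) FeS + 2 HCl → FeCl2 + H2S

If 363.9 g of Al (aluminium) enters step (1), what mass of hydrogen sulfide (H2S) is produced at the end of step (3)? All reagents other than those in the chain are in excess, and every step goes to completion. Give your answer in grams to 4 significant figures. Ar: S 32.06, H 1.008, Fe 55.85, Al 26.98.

M(Al) = 26.98 g/mol.
M(H2S) = 2(1.008) + 32.06 = 34.076 g/mol.
n(Al) = 363.9 / 26.98 = 13.488 mol.
Reaction (1): Al→Fe ratio 2:2 ⇒ n(Fe) = 13.488 mol.
Reaction (2): Fe→FeS ratio 1:1 ⇒ n(FeS) = 13.488 mol.
Reaction (3): FeS→H2S ratio 1:1 ⇒ n(H2S) = 13.488 mol.
Mass of H2S = 13.488 × 34.076 = 459.61 g.

459.6 g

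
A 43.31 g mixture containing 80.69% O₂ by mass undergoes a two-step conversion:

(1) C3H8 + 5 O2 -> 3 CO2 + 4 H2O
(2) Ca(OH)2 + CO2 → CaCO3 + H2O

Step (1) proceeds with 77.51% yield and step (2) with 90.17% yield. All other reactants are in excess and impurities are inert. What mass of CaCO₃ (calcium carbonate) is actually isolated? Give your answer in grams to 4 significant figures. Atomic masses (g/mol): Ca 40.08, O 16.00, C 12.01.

45.84 g

Pure O2 = 43.31 × 0.8069 = 34.947 g.
M(O2) = 2(16.00) = 32.00 g/mol.
M(CaCO3) = 40.08 + 12.01 + 3(16.00) = 100.09 g/mol.
n(O2) = 34.947 / 32.00 = 1.0921 mol.
Step 1 (O2:CO2 = 5:3): theoretical n(CO2) = 0.65525 mol; at 77.51% yield, n(CO2) = 0.50789 mol.
Step 2 (CO2:CaCO3 = 1:1): theoretical n(CaCO3) = 0.50789 mol, so theoretical mass = 0.50789 × 100.09 = 50.834 g.
At 90.17% yield, actual mass of CaCO3 = 50.834 × 0.9017 = 45.837 g.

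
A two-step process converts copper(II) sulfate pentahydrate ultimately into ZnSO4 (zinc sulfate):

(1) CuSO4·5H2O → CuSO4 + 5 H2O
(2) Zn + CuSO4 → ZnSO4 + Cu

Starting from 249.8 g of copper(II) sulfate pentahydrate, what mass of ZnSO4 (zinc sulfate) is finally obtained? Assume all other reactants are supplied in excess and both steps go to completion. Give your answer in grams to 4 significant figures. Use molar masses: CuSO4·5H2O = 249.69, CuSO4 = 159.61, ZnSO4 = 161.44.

n(CuSO4·5H2O) = 249.80 / 249.69 = 1.0004 mol.
Step 1 gives a 1:1 ratio of CuSO4·5H2O to CuSO4, so n(CuSO4) = 1.0004 mol.
In step 2 the CuSO4:ZnSO4 ratio is 1:1, so n(ZnSO4) = 1.0004 mol.
Mass of ZnSO4 = 1.0004 × 161.44 = 161.51 g.

161.5 g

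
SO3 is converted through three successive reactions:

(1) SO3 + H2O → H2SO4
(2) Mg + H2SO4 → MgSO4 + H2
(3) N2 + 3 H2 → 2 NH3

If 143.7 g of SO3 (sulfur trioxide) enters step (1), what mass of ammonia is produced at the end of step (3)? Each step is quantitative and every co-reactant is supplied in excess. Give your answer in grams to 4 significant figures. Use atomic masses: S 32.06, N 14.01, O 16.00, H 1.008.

20.38 g

M(SO3) = 32.06 + 3(16.00) = 80.06 g/mol.
M(NH3) = 14.01 + 3(1.008) = 17.034 g/mol.
n(SO3) = 143.7 / 80.06 = 1.7949 mol.
Reaction (1): SO3→H2SO4 ratio 1:1 ⇒ n(H2SO4) = 1.7949 mol.
Reaction (2): H2SO4→H2 ratio 1:1 ⇒ n(H2) = 1.7949 mol.
Reaction (3): H2→NH3 ratio 3:2 ⇒ n(NH3) = 1.1966 mol.
Mass of NH3 = 1.1966 × 17.034 = 20.383 g.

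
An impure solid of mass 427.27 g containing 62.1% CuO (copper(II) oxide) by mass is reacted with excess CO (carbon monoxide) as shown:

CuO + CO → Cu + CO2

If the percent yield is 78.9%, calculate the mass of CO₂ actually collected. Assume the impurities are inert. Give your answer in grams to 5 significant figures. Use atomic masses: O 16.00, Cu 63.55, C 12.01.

115.82 g

Pure CuO available = 427.27 g × 0.621 = 265.335 g.
M(CuO) = 63.55 + 16.00 = 79.55 g/mol.
M(CO2) = 12.01 + 2(16.00) = 44.01 g/mol.
n(CuO) = 265.335 g / 79.55 g/mol = 3.33545 mol.
From the equation the CuO:CO2 mole ratio is 1:1, so n(CO2) = 3.33545 × 1/1 = 3.33545 mol.
Mass of CO2 = 3.33545 mol × 44.01 g/mol = 146.793 g.
Actual mass collected = 146.793 g × 0.789 = 115.820 g.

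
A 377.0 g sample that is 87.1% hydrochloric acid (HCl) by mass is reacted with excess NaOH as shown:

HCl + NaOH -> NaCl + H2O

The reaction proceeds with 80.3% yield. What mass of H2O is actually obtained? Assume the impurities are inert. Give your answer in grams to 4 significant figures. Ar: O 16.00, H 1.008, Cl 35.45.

130.3 g

Pure HCl available = 377.0 g × 0.871 = 328.37 g.
M(HCl) = 1.008 + 35.45 = 36.458 g/mol.
M(H2O) = 2(1.008) + 16.00 = 18.016 g/mol.
n(HCl) = 328.37 g / 36.458 g/mol = 9.0067 mol.
From the equation the HCl:H2O mole ratio is 1:1, so n(H2O) = 9.0067 × 1/1 = 9.0067 mol.
Mass of H2O = 9.0067 mol × 18.016 g/mol = 162.27 g.
Actual mass collected = 162.27 g × 0.803 = 130.30 g.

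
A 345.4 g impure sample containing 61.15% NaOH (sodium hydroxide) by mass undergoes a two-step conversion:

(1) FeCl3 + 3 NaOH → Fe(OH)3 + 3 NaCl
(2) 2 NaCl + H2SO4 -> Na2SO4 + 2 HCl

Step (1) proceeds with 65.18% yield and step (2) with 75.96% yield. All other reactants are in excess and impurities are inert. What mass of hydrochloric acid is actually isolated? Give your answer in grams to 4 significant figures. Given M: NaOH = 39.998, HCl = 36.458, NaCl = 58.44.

Pure NaOH = 345.4 × 0.6115 = 211.21 g.
n(NaOH) = 211.21 / 39.998 = 5.2806 mol.
Step 1 (NaOH:NaCl = 3:3): theoretical n(NaCl) = 5.2806 mol; at 65.18% yield, n(NaCl) = 3.4419 mol.
Step 2 (NaCl:HCl = 2:2): theoretical n(HCl) = 3.4419 mol, so theoretical mass = 3.4419 × 36.458 = 125.48 g.
At 75.96% yield, actual mass of HCl = 125.48 × 0.7596 = 95.318 g.

95.32 g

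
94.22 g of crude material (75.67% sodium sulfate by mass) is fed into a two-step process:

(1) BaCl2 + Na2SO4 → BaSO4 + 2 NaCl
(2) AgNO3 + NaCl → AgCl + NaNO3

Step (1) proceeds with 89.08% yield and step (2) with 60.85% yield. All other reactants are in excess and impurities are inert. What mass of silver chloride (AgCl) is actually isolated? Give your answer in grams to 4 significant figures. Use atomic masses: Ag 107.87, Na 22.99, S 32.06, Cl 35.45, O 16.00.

Pure Na2SO4 = 94.22 × 0.7567 = 71.296 g.
M(Na2SO4) = 2(22.99) + 32.06 + 4(16.00) = 142.04 g/mol.
M(AgCl) = 107.87 + 35.45 = 143.32 g/mol.
n(Na2SO4) = 71.296 / 142.04 = 0.50195 mol.
Step 1 (Na2SO4:NaCl = 1:2): theoretical n(NaCl) = 1.0039 mol; at 89.08% yield, n(NaCl) = 0.89427 mol.
Step 2 (NaCl:AgCl = 1:1): theoretical n(AgCl) = 0.89427 mol, so theoretical mass = 0.89427 × 143.32 = 128.17 g.
At 60.85% yield, actual mass of AgCl = 128.17 × 0.6085 = 77.989 g.

77.99 g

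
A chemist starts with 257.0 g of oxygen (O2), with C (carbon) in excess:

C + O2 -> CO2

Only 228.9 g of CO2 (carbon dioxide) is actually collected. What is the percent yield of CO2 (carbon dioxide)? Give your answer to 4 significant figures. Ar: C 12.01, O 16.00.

M(O2) = 2(16.00) = 32.00 g/mol.
M(CO2) = 12.01 + 2(16.00) = 44.01 g/mol.
n(O2) = 257.00 g / 32.00 g/mol = 8.0312 mol.
From the equation the O2:CO2 mole ratio is 1:1, so n(CO2) = 8.0312 × 1/1 = 8.0312 mol.
Mass of CO2 = 8.0312 mol × 44.01 g/mol = 353.46 g.
This is the theoretical yield. Percent yield = 228.9 g / 353.46 g × 100% = 64.761%.

64.76 %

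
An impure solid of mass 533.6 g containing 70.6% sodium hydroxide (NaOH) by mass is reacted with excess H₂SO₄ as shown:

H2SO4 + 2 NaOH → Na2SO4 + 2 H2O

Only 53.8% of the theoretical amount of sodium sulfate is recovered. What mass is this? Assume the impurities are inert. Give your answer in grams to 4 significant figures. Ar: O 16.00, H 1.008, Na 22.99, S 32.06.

Pure NaOH available = 533.6 g × 0.706 = 376.72 g.
M(NaOH) = 22.99 + 16.00 + 1.008 = 39.998 g/mol.
M(Na2SO4) = 2(22.99) + 32.06 + 4(16.00) = 142.04 g/mol.
n(NaOH) = 376.72 g / 39.998 g/mol = 9.4185 mol.
From the equation the NaOH:Na2SO4 mole ratio is 2:1, so n(Na2SO4) = 9.4185 × 1/2 = 4.7093 mol.
Mass of Na2SO4 = 4.7093 mol × 142.04 g/mol = 668.90 g.
Actual mass collected = 668.90 g × 0.538 = 359.87 g.

359.9 g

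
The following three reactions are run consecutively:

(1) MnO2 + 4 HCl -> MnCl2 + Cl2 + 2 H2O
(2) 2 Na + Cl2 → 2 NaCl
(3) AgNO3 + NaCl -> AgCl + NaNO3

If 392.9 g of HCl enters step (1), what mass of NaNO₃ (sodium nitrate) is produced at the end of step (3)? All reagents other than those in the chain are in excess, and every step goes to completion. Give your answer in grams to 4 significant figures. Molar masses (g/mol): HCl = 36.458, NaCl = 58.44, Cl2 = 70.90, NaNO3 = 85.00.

458.0 g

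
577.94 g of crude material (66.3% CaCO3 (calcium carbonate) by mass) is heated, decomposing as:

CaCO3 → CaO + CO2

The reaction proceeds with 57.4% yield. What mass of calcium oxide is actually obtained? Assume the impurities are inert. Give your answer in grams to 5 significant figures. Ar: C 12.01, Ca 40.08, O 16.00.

Pure CaCO3 available = 577.94 g × 0.663 = 383.174 g.
M(CaCO3) = 40.08 + 12.01 + 3(16.00) = 100.09 g/mol.
M(CaO) = 40.08 + 16.00 = 56.08 g/mol.
n(CaCO3) = 383.174 g / 100.09 g/mol = 3.82830 mol.
From the equation the CaCO3:CaO mole ratio is 1:1, so n(CaO) = 3.82830 × 1/1 = 3.82830 mol.
Mass of CaO = 3.82830 mol × 56.08 g/mol = 214.691 g.
Actual mass collected = 214.691 g × 0.574 = 123.233 g.

123.23 g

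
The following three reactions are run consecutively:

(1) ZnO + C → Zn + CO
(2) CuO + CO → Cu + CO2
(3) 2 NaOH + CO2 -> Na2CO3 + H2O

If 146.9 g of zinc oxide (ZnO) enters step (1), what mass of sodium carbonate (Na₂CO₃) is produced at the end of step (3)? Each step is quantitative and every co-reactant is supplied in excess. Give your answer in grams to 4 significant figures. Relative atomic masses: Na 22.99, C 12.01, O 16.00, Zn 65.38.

M(ZnO) = 65.38 + 16.00 = 81.38 g/mol.
M(Na2CO3) = 2(22.99) + 12.01 + 3(16.00) = 105.99 g/mol.
n(ZnO) = 146.9 / 81.38 = 1.8051 mol.
Reaction (1): ZnO→CO ratio 1:1 ⇒ n(CO) = 1.8051 mol.
Reaction (2): CO→CO2 ratio 1:1 ⇒ n(CO2) = 1.8051 mol.
Reaction (3): CO2→Na2CO3 ratio 1:1 ⇒ n(Na2CO3) = 1.8051 mol.
Mass of Na2CO3 = 1.8051 × 105.99 = 191.32 g.

191.3 g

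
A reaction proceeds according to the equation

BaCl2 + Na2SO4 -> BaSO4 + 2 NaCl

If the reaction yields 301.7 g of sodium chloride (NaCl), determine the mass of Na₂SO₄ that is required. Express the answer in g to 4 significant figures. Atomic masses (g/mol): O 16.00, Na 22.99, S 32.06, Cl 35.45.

366.6 g

M(NaCl) = 22.99 + 35.45 = 58.44 g/mol.
M(Na2SO4) = 2(22.99) + 32.06 + 4(16.00) = 142.04 g/mol.
n(NaCl) = 301.70 g / 58.44 g/mol = 5.1626 mol.
From the equation the NaCl:Na2SO4 mole ratio is 2:1, so n(Na2SO4) = 5.1626 × 1/2 = 2.5813 mol.
Mass of Na2SO4 = 2.5813 mol × 142.04 g/mol = 366.65 g.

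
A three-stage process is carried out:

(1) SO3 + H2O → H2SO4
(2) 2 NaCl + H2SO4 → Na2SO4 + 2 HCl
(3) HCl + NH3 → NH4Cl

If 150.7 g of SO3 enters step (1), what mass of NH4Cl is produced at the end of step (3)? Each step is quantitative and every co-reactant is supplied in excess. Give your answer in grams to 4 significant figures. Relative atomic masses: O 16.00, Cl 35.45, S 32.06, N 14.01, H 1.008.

201.4 g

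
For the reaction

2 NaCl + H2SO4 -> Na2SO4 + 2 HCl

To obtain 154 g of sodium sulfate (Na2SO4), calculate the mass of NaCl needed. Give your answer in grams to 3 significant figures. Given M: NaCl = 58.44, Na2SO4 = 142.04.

n(Na2SO4) = 154.0 g / 142.04 g/mol = 1.084 mol.
From the equation the Na2SO4:NaCl mole ratio is 1:2, so n(NaCl) = 1.084 × 2/1 = 2.168 mol.
Mass of NaCl = 2.168 mol × 58.44 g/mol = 126.7 g.

127 g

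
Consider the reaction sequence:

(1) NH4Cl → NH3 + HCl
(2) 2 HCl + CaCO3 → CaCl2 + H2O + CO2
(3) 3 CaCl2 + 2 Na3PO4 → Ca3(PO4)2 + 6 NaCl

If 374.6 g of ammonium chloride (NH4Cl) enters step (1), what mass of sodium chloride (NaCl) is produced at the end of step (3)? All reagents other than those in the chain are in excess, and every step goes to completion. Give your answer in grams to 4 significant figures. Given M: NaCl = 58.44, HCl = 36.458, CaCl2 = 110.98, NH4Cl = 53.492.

409.3 g

n(NH4Cl) = 374.6 / 53.492 = 7.0029 mol.
Reaction (1): NH4Cl→HCl ratio 1:1 ⇒ n(HCl) = 7.0029 mol.
Reaction (2): HCl→CaCl2 ratio 2:1 ⇒ n(CaCl2) = 3.5015 mol.
Reaction (3): CaCl2→NaCl ratio 3:6 ⇒ n(NaCl) = 7.0029 mol.
Mass of NaCl = 7.0029 × 58.44 = 409.25 g.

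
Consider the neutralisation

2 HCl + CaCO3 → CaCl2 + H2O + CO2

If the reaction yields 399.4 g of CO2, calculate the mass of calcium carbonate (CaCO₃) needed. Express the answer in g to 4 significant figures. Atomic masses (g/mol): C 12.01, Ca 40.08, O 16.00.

908.3 g

M(CO2) = 12.01 + 2(16.00) = 44.01 g/mol.
M(CaCO3) = 40.08 + 12.01 + 3(16.00) = 100.09 g/mol.
n(CO2) = 399.40 g / 44.01 g/mol = 9.0752 mol.
From the equation the CO2:CaCO3 mole ratio is 1:1, so n(CaCO3) = 9.0752 × 1/1 = 9.0752 mol.
Mass of CaCO3 = 9.0752 mol × 100.09 g/mol = 908.34 g.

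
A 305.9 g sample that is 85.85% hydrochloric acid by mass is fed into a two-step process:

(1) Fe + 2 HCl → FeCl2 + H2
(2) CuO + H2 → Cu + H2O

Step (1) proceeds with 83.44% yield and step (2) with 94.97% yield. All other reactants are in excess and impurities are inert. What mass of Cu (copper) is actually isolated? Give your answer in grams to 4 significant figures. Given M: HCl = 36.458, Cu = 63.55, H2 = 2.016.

181.4 g

Pure HCl = 305.9 × 0.8585 = 262.62 g.
n(HCl) = 262.62 / 36.458 = 7.2032 mol.
Step 1 (HCl:H2 = 2:1): theoretical n(H2) = 3.6016 mol; at 83.44% yield, n(H2) = 3.0052 mol.
Step 2 (H2:Cu = 1:1): theoretical n(Cu) = 3.0052 mol, so theoretical mass = 3.0052 × 63.55 = 190.98 g.
At 94.97% yield, actual mass of Cu = 190.98 × 0.9497 = 181.37 g.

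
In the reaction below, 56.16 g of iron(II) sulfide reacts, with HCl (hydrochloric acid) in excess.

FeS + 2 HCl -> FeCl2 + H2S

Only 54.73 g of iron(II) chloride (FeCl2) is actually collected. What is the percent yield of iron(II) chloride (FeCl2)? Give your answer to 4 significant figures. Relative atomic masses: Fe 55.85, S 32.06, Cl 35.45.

67.59 %

M(FeS) = 55.85 + 32.06 = 87.91 g/mol.
M(FeCl2) = 55.85 + 2(35.45) = 126.75 g/mol.
n(FeS) = 56.160 g / 87.91 g/mol = 0.63884 mol.
From the equation the FeS:FeCl2 mole ratio is 1:1, so n(FeCl2) = 0.63884 × 1/1 = 0.63884 mol.
Mass of FeCl2 = 0.63884 mol × 126.75 g/mol = 80.972 g.
This is the theoretical yield. Percent yield = 54.73 g / 80.972 g × 100% = 67.591%.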